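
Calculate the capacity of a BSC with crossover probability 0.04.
0.7577 bits

For a binary symmetric channel (BSC) with error probability p:
Capacity C = 1 - H(p) bits per symbol

where H(p) = -p log₂(p) - (1-p) log₂(1-p) is the binary entropy function.

H(0.04) = 0.2423 bits
C = 1 - 0.2423 = 0.7577 bits per symbol

This means we can reliably transmit up to 0.7577 bits of information per channel use.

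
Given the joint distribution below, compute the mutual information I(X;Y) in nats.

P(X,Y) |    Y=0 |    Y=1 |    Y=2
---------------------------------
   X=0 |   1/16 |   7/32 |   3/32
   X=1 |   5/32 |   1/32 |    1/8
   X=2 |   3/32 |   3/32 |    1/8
0.1027 nats

Mutual information: I(X;Y) = H(X) + H(Y) - H(X,Y)

Marginals:
P(X) = (3/8, 5/16, 5/16), H(X) = 1.0948 nats
P(Y) = (5/16, 11/32, 11/32), H(Y) = 1.0976 nats

Joint entropy: H(X,Y) = 2.0897 nats

I(X;Y) = 1.0948 + 1.0976 - 2.0897 = 0.1027 nats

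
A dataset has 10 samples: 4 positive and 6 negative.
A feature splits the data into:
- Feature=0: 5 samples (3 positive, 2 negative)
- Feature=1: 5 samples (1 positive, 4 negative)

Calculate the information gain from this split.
0.1245 bits

Information Gain = H(Y) - H(Y|Feature)

Before split:
P(positive) = 4/10 = 0.4000
H(Y) = 0.9710 bits

After split:
Feature=0: H = 0.9710 bits (weight = 5/10)
Feature=1: H = 0.7219 bits (weight = 5/10)
H(Y|Feature) = (5/10)×0.9710 + (5/10)×0.7219 = 0.8464 bits

Information Gain = 0.9710 - 0.8464 = 0.1245 bits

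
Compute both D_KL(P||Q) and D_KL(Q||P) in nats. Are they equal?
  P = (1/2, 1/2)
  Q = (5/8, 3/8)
D_KL(P||Q) = 0.0323, D_KL(Q||P) = 0.0316

KL divergence is not symmetric: D_KL(P||Q) ≠ D_KL(Q||P) in general.

D_KL(P||Q) = 0.0323 nats
D_KL(Q||P) = 0.0316 nats

No, they are not equal!

This asymmetry is why KL divergence is not a true distance metric.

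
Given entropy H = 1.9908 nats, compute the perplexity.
7.3214

Perplexity is e^H (or exp(H) for natural log).

H = 1.9908 nats
Perplexity = e^1.9908 = 7.3214

Interpretation: The model's uncertainty is equivalent to choosing uniformly among 7.3 options.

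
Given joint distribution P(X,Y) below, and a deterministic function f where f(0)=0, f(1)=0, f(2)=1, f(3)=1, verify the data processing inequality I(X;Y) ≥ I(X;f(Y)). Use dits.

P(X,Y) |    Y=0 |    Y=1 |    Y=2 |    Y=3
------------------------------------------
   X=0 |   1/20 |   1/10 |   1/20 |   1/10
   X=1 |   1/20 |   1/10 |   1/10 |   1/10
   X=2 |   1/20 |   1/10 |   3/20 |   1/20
I(X;Y) = 0.0150, I(X;f(Y)) = 0.0009, inequality holds: 0.0150 ≥ 0.0009

Data Processing Inequality: For any Markov chain X → Y → Z, we have I(X;Y) ≥ I(X;Z).

Here Z = f(Y) is a deterministic function of Y, forming X → Y → Z.

Original I(X;Y) = 0.0150 dits

After applying f:
P(X,Z) where Z=f(Y):
- P(X,Z=0) = P(X,Y=0) + P(X,Y=1)
- P(X,Z=1) = P(X,Y=2) + P(X,Y=3)

I(X;Z) = I(X;f(Y)) = 0.0009 dits

Verification: 0.0150 ≥ 0.0009 ✓

Information cannot be created by processing; the function f can only lose information about X.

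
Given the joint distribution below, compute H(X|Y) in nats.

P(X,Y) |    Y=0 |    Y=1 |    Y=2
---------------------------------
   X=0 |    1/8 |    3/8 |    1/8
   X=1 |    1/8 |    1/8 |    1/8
0.6277 nats

Using the chain rule: H(X|Y) = H(X,Y) - H(Y)

First, compute H(X,Y) = 1.6675 nats

Marginal P(Y) = (1/4, 1/2, 1/4)
H(Y) = 1.0397 nats

H(X|Y) = H(X,Y) - H(Y) = 1.6675 - 1.0397 = 0.6277 nats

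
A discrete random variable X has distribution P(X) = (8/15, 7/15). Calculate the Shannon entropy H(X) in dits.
0.3001 dits

Shannon entropy is H(X) = -Σ p(x) log p(x).

For P = (8/15, 7/15):
H = -8/15 × log_10(8/15) -7/15 × log_10(7/15)
H = 0.3001 dits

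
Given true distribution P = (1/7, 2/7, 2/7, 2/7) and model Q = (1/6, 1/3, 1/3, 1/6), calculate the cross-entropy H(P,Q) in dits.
0.6061 dits

Cross-entropy: H(P,Q) = -Σ p(x) log q(x)

Alternatively: H(P,Q) = H(P) + D_KL(P||Q)
H(P) = 0.5871 dits
D_KL(P||Q) = 0.0191 dits

H(P,Q) = 0.5871 + 0.0191 = 0.6061 dits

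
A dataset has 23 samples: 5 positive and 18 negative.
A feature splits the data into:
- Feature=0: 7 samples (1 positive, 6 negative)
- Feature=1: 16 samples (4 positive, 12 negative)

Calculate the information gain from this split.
0.0109 bits

Information Gain = H(Y) - H(Y|Feature)

Before split:
P(positive) = 5/23 = 0.2174
H(Y) = 0.7554 bits

After split:
Feature=0: H = 0.5917 bits (weight = 7/23)
Feature=1: H = 0.8113 bits (weight = 16/23)
H(Y|Feature) = (7/23)×0.5917 + (16/23)×0.8113 = 0.7444 bits

Information Gain = 0.7554 - 0.7444 = 0.0109 bits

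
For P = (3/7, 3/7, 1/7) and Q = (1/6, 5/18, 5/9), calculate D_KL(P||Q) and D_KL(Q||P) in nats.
D_KL(P||Q) = 0.3966, D_KL(Q||P) = 0.4766

KL divergence is not symmetric: D_KL(P||Q) ≠ D_KL(Q||P) in general.

D_KL(P||Q) = 0.3966 nats
D_KL(Q||P) = 0.4766 nats

No, they are not equal!

This asymmetry is why KL divergence is not a true distance metric.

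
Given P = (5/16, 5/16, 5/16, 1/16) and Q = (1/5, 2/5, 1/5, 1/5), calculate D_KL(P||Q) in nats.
0.1291 nats

KL divergence: D_KL(P||Q) = Σ p(x) log(p(x)/q(x))

Computing term by term:
  x=0: 5/16 × log_e[(5/16)/(1/5)] = 5/16 × 0.4463 = 0.1395
  x=1: 5/16 × log_e[(5/16)/(2/5)] = 5/16 × -0.2469 = -0.0771
  x=2: 5/16 × log_e[(5/16)/(1/5)] = 5/16 × 0.4463 = 0.1395
  x=3: 1/16 × log_e[(1/16)/(1/5)] = 1/16 × -1.1632 = -0.0727

D_KL(P||Q) = 0.1291 nats

Note: KL divergence is always non-negative and equals 0 iff P = Q.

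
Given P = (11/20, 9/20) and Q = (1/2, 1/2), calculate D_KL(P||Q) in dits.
0.0022 dits

KL divergence: D_KL(P||Q) = Σ p(x) log(p(x)/q(x))

Computing term by term:
  x=0: 11/20 × log_10[(11/20)/(1/2)] = 11/20 × 0.0414 = 0.0228
  x=1: 9/20 × log_10[(9/20)/(1/2)] = 9/20 × -0.0458 = -0.0206

D_KL(P||Q) = 0.0022 dits

Note: KL divergence is always non-negative and equals 0 iff P = Q.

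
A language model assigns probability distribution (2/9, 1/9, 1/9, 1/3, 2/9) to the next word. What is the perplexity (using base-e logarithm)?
4.5858

Perplexity is e^H (or exp(H) for natural log).

First, H = -Σ p log p = 1.5230 nats
Perplexity = e^1.5230 = 4.5858

Interpretation: The model's uncertainty is equivalent to choosing uniformly among 4.6 options.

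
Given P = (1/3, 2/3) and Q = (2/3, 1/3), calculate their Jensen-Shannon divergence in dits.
0.0246 dits

Jensen-Shannon divergence is:
JSD(P||Q) = 0.5 × D_KL(P||M) + 0.5 × D_KL(Q||M)
where M = 0.5 × (P + Q) is the mixture distribution.

M = 0.5 × (1/3, 2/3) + 0.5 × (2/3, 1/3) = (1/2, 1/2)

D_KL(P||M) = 0.0246 dits
D_KL(Q||M) = 0.0246 dits

JSD(P||Q) = 0.5 × 0.0246 + 0.5 × 0.0246 = 0.0246 dits

Unlike KL divergence, JSD is symmetric and bounded: 0 ≤ JSD ≤ log(2).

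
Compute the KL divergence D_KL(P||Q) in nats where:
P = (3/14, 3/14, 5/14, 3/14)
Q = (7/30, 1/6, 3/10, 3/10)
0.0258 nats

KL divergence: D_KL(P||Q) = Σ p(x) log(p(x)/q(x))

Computing term by term:
  x=0: 3/14 × log_e[(3/14)/(7/30)] = 3/14 × -0.0852 = -0.0182
  x=1: 3/14 × log_e[(3/14)/(1/6)] = 3/14 × 0.2513 = 0.0539
  x=2: 5/14 × log_e[(5/14)/(3/10)] = 5/14 × 0.1744 = 0.0623
  x=3: 3/14 × log_e[(3/14)/(3/10)] = 3/14 × -0.3365 = -0.0721

D_KL(P||Q) = 0.0258 nats

Note: KL divergence is always non-negative and equals 0 iff P = Q.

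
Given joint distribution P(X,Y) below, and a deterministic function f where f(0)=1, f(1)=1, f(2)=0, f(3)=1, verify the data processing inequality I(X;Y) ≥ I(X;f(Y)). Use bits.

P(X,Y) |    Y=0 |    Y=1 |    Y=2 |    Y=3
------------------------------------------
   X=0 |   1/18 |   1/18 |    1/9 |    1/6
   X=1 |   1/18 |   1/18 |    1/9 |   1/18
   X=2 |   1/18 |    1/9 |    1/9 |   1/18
I(X;Y) = 0.0649, I(X;f(Y)) = 0.0068, inequality holds: 0.0649 ≥ 0.0068

Data Processing Inequality: For any Markov chain X → Y → Z, we have I(X;Y) ≥ I(X;Z).

Here Z = f(Y) is a deterministic function of Y, forming X → Y → Z.

Original I(X;Y) = 0.0649 bits

After applying f:
P(X,Z) where Z=f(Y):
- P(X,Z=0) = P(X,Y=2)
- P(X,Z=1) = P(X,Y=0) + P(X,Y=1) + P(X,Y=3)

I(X;Z) = I(X;f(Y)) = 0.0068 bits

Verification: 0.0649 ≥ 0.0068 ✓

Information cannot be created by processing; the function f can only lose information about X.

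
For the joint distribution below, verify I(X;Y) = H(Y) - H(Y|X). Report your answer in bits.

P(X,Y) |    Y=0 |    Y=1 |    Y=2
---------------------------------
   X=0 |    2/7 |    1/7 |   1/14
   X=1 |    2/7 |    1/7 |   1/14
I(X;Y) = 0.0000 bits

Mutual information has multiple equivalent forms:
- I(X;Y) = H(X) - H(X|Y)
- I(X;Y) = H(Y) - H(Y|X)
- I(X;Y) = H(X) + H(Y) - H(X,Y)

Computing all quantities:
H(X) = 1.0000, H(Y) = 1.3788, H(X,Y) = 2.3788
H(X|Y) = 1.0000, H(Y|X) = 1.3788

Verification:
H(X) - H(X|Y) = 1.0000 - 1.0000 = 0.0000
H(Y) - H(Y|X) = 1.3788 - 1.3788 = 0.0000
H(X) + H(Y) - H(X,Y) = 1.0000 + 1.3788 - 2.3788 = 0.0000

All forms give I(X;Y) = 0.0000 bits. ✓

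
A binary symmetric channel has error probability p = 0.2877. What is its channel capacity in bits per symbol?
0.1343 bits

For a binary symmetric channel (BSC) with error probability p:
Capacity C = 1 - H(p) bits per symbol

where H(p) = -p log₂(p) - (1-p) log₂(1-p) is the binary entropy function.

H(0.2877) = 0.8657 bits
C = 1 - 0.8657 = 0.1343 bits per symbol

This means we can reliably transmit up to 0.1343 bits of information per channel use.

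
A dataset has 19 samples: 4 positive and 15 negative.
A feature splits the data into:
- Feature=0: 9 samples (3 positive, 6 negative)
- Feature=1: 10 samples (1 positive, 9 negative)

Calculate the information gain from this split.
0.0607 bits

Information Gain = H(Y) - H(Y|Feature)

Before split:
P(positive) = 4/19 = 0.2105
H(Y) = 0.7425 bits

After split:
Feature=0: H = 0.9183 bits (weight = 9/19)
Feature=1: H = 0.4690 bits (weight = 10/19)
H(Y|Feature) = (9/19)×0.9183 + (10/19)×0.4690 = 0.6818 bits

Information Gain = 0.7425 - 0.6818 = 0.0607 bits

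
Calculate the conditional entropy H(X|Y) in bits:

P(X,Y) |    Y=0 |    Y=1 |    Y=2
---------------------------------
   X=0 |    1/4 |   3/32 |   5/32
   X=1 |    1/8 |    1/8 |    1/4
0.9504 bits

Using the chain rule: H(X|Y) = H(X,Y) - H(Y)

First, compute H(X,Y) = 2.4886 bits

Marginal P(Y) = (3/8, 7/32, 13/32)
H(Y) = 1.5382 bits

H(X|Y) = H(X,Y) - H(Y) = 2.4886 - 1.5382 = 0.9504 bits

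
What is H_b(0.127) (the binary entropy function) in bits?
0.5492 bits

The binary entropy function is:
H(p) = -p log(p) - (1-p) log(1-p)

H(0.127) = -0.127 × log_2(0.127) - 0.873 × log_2(0.873)
H(0.127) = 0.5492 bits

Note: Binary entropy is maximized at p=0.5 (H=1 bit) and minimized at p=0 or p=1 (H=0).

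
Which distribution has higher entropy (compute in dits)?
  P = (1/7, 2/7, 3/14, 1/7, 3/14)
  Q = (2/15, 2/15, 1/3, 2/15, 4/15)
P

Computing entropies in dits:
H(P) = 0.6836
H(Q) = 0.6621

Distribution P has higher entropy.

Intuition: The distribution closer to uniform (more spread out) has higher entropy.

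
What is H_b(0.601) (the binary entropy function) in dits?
0.2921 dits

The binary entropy function is:
H(p) = -p log(p) - (1-p) log(1-p)

H(0.601) = -0.601 × log_10(0.601) - 0.399 × log_10(0.399)
H(0.601) = 0.2921 dits

Note: Binary entropy is maximized at p=0.5 (H=1 bit) and minimized at p=0 or p=1 (H=0).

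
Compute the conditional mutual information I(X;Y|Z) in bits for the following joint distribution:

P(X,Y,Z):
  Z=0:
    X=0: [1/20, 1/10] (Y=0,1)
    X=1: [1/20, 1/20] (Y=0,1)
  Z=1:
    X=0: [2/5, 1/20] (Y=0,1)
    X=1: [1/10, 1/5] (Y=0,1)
0.1918 bits

Conditional mutual information: I(X;Y|Z) = H(X|Z) + H(Y|Z) - H(X,Y|Z)

H(Z) = 0.8113
H(X,Z) = 1.7822 → H(X|Z) = 0.9710
H(Y,Z) = 1.7427 → H(Y|Z) = 0.9315
H(X,Y,Z) = 2.5219 → H(X,Y|Z) = 1.7106

I(X;Y|Z) = 0.9710 + 0.9315 - 1.7106 = 0.1918 bits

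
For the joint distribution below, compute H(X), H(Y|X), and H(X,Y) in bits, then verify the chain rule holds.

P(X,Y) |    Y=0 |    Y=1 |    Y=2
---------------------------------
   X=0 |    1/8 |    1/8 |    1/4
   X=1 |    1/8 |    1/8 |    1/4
H(X,Y) = 2.5000, H(X) = 1.0000, H(Y|X) = 1.5000 (all in bits)

Chain rule: H(X,Y) = H(X) + H(Y|X)

Left side — joint entropy directly:
H(X,Y) = -Σ p(x,y) log p(x,y) = 2.5000 bits

Right side — compute H(Y|X) from the conditional distributions:
P(X) = (1/2, 1/2), so H(X) = 1.0000 bits
H(Y|X) = Σ_x P(X=x) · H(Y|X=x):
  P(Y|X=0) = (1/4, 1/4, 1/2), H(Y|X=0) = 1.5000, weight P(X=0) = 1/2
  P(Y|X=1) = (1/4, 1/4, 1/2), H(Y|X=1) = 1.5000, weight P(X=1) = 1/2
H(Y|X) = 1.5000 bits

H(X) + H(Y|X) = 1.0000 + 1.5000 = 2.5000 bits

Both sides equal 2.5000 bits. ✓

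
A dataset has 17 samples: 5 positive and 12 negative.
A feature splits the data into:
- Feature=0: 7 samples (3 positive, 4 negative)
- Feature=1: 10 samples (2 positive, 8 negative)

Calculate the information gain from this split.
0.0436 bits

Information Gain = H(Y) - H(Y|Feature)

Before split:
P(positive) = 5/17 = 0.2941
H(Y) = 0.8740 bits

After split:
Feature=0: H = 0.9852 bits (weight = 7/17)
Feature=1: H = 0.7219 bits (weight = 10/17)
H(Y|Feature) = (7/17)×0.9852 + (10/17)×0.7219 = 0.8303 bits

Information Gain = 0.8740 - 0.8303 = 0.0436 bits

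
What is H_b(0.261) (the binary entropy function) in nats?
0.5741 nats

The binary entropy function is:
H(p) = -p log(p) - (1-p) log(1-p)

H(0.261) = -0.261 × log_e(0.261) - 0.739 × log_e(0.739)
H(0.261) = 0.5741 nats

Note: Binary entropy is maximized at p=0.5 (H=1 bit) and minimized at p=0 or p=1 (H=0).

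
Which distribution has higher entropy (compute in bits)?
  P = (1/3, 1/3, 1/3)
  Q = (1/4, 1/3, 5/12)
P

Computing entropies in bits:
H(P) = 1.5850
H(Q) = 1.5546

Distribution P has higher entropy.

Intuition: The distribution closer to uniform (more spread out) has higher entropy.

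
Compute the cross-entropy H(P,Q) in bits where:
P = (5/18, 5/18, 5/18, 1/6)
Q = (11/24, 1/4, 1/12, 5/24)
2.2412 bits

Cross-entropy: H(P,Q) = -Σ p(x) log q(x)

Alternatively: H(P,Q) = H(P) + D_KL(P||Q)
H(P) = 1.9708 bits
D_KL(P||Q) = 0.2704 bits

H(P,Q) = 1.9708 + 0.2704 = 2.2412 bits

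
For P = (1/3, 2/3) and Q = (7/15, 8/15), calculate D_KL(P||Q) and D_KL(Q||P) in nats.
D_KL(P||Q) = 0.0366, D_KL(Q||P) = 0.0380

KL divergence is not symmetric: D_KL(P||Q) ≠ D_KL(Q||P) in general.

D_KL(P||Q) = 0.0366 nats
D_KL(Q||P) = 0.0380 nats

No, they are not equal!

This asymmetry is why KL divergence is not a true distance metric.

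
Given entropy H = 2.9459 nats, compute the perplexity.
19.0278

Perplexity is e^H (or exp(H) for natural log).

H = 2.9459 nats
Perplexity = e^2.9459 = 19.0278

Interpretation: The model's uncertainty is equivalent to choosing uniformly among 19.0 options.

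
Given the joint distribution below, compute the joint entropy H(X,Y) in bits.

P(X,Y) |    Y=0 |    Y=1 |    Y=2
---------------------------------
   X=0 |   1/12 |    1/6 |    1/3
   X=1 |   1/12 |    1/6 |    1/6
2.4183 bits

Joint entropy is H(X,Y) = -Σ_{x,y} p(x,y) log p(x,y).

Summing over all non-zero entries:
H(X,Y) = -[1/12·log_2(1/12) + 1/6·log_2(1/6) + 1/3·log_2(1/3) + 1/12·log_2(1/12) + 1/6·log_2(1/6) + 1/6·log_2(1/6)]
H(X,Y) = 2.4183 bits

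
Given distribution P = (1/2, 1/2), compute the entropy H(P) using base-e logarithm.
0.6931 nats

Shannon entropy is H(X) = -Σ p(x) log p(x).

For P = (1/2, 1/2):
H = -1/2 × log_e(1/2) -1/2 × log_e(1/2)
H = 0.6931 nats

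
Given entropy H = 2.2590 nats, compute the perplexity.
9.5735

Perplexity is e^H (or exp(H) for natural log).

H = 2.2590 nats
Perplexity = e^2.2590 = 9.5735

Interpretation: The model's uncertainty is equivalent to choosing uniformly among 9.6 options.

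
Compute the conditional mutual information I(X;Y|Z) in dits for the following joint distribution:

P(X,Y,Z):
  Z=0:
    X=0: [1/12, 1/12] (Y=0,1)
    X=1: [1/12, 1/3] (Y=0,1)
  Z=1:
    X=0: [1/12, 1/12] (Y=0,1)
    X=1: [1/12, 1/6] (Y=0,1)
0.0133 dits

Conditional mutual information: I(X;Y|Z) = H(X|Z) + H(Y|Z) - H(X,Y|Z)

H(Z) = 0.2950
H(X,Z) = 0.5683 → H(X|Z) = 0.2734
H(Y,Z) = 0.5683 → H(Y|Z) = 0.2734
H(X,Y,Z) = 0.8283 → H(X,Y|Z) = 0.5334

I(X;Y|Z) = 0.2734 + 0.2734 - 0.5334 = 0.0133 dits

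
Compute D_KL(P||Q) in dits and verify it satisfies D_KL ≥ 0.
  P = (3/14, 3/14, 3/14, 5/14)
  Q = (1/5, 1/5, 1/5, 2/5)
0.0017 dits

KL divergence satisfies the Gibbs inequality: D_KL(P||Q) ≥ 0 for all distributions P, Q.

D_KL(P||Q) = Σ p(x) log(p(x)/q(x))
Term by term:
  x=0: 3/14 × log_10[(3/14)/(1/5)] = 0.0064
  x=1: 3/14 × log_10[(3/14)/(1/5)] = 0.0064
  x=2: 3/14 × log_10[(3/14)/(1/5)] = 0.0064
  x=3: 5/14 × log_10[(5/14)/(2/5)] = -0.0176
D_KL(P||Q) = 0.0017 dits

D_KL(P||Q) = 0.0017 ≥ 0 ✓

This non-negativity is a fundamental property: relative entropy cannot be negative because it measures how different Q is from P.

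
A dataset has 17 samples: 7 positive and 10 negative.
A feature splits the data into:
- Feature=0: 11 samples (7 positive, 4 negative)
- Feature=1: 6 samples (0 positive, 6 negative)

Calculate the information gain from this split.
0.3655 bits

Information Gain = H(Y) - H(Y|Feature)

Before split:
P(positive) = 7/17 = 0.4118
H(Y) = 0.9774 bits

After split:
Feature=0: H = 0.9457 bits (weight = 11/17)
Feature=1: H = 0.0000 bits (weight = 6/17)
H(Y|Feature) = (11/17)×0.9457 + (6/17)×0.0000 = 0.6119 bits

Information Gain = 0.9774 - 0.6119 = 0.3655 bits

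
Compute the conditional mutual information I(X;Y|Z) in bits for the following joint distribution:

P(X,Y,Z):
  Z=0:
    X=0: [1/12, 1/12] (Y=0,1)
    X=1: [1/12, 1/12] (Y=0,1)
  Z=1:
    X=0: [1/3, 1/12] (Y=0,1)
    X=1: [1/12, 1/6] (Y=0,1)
0.1059 bits

Conditional mutual information: I(X;Y|Z) = H(X|Z) + H(Y|Z) - H(X,Y|Z)

H(Z) = 0.9183
H(X,Z) = 1.8879 → H(X|Z) = 0.9696
H(Y,Z) = 1.8879 → H(Y|Z) = 0.9696
H(X,Y,Z) = 2.7516 → H(X,Y|Z) = 1.8333

I(X;Y|Z) = 0.9696 + 0.9696 - 1.8333 = 0.1059 bits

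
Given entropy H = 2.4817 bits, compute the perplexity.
5.5856

Perplexity is 2^H (or exp(H) for natural log).

H = 2.4817 bits
Perplexity = 2^2.4817 = 5.5856

Interpretation: The model's uncertainty is equivalent to choosing uniformly among 5.6 options.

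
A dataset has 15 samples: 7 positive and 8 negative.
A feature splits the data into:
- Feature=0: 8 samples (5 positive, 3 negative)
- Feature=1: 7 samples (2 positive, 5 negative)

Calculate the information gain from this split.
0.0850 bits

Information Gain = H(Y) - H(Y|Feature)

Before split:
P(positive) = 7/15 = 0.4667
H(Y) = 0.9968 bits

After split:
Feature=0: H = 0.9544 bits (weight = 8/15)
Feature=1: H = 0.8631 bits (weight = 7/15)
H(Y|Feature) = (8/15)×0.9544 + (7/15)×0.8631 = 0.9118 bits

Information Gain = 0.9968 - 0.9118 = 0.0850 bits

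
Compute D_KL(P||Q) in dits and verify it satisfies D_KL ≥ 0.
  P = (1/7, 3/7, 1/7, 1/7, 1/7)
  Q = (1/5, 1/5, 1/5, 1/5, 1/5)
0.0584 dits

KL divergence satisfies the Gibbs inequality: D_KL(P||Q) ≥ 0 for all distributions P, Q.

D_KL(P||Q) = Σ p(x) log(p(x)/q(x))
Term by term:
  x=0: 1/7 × log_10[(1/7)/(1/5)] = -0.0209
  x=1: 3/7 × log_10[(3/7)/(1/5)] = 0.1419
  x=2: 1/7 × log_10[(1/7)/(1/5)] = -0.0209
  x=3: 1/7 × log_10[(1/7)/(1/5)] = -0.0209
  x=4: 1/7 × log_10[(1/7)/(1/5)] = -0.0209
D_KL(P||Q) = 0.0584 dits

D_KL(P||Q) = 0.0584 ≥ 0 ✓

This non-negativity is a fundamental property: relative entropy cannot be negative because it measures how different Q is from P.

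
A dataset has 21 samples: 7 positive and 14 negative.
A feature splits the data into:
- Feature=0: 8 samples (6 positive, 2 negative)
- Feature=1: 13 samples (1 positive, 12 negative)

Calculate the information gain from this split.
0.3670 bits

Information Gain = H(Y) - H(Y|Feature)

Before split:
P(positive) = 7/21 = 0.3333
H(Y) = 0.9183 bits

After split:
Feature=0: H = 0.8113 bits (weight = 8/21)
Feature=1: H = 0.3912 bits (weight = 13/21)
H(Y|Feature) = (8/21)×0.8113 + (13/21)×0.3912 = 0.5513 bits

Information Gain = 0.9183 - 0.5513 = 0.3670 bits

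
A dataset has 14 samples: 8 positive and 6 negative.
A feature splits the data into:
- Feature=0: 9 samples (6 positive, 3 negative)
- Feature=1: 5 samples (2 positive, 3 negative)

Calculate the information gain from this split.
0.0481 bits

Information Gain = H(Y) - H(Y|Feature)

Before split:
P(positive) = 8/14 = 0.5714
H(Y) = 0.9852 bits

After split:
Feature=0: H = 0.9183 bits (weight = 9/14)
Feature=1: H = 0.9710 bits (weight = 5/14)
H(Y|Feature) = (9/14)×0.9183 + (5/14)×0.9710 = 0.9371 bits

Information Gain = 0.9852 - 0.9371 = 0.0481 bits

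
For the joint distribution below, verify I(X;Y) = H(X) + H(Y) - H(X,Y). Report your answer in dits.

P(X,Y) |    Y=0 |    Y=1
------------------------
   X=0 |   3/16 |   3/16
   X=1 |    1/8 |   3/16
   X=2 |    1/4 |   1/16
I(X;Y) = 0.0255 dits

Mutual information has multiple equivalent forms:
- I(X;Y) = H(X) - H(X|Y)
- I(X;Y) = H(Y) - H(Y|X)
- I(X;Y) = H(X) + H(Y) - H(X,Y)

Computing all quantities:
H(X) = 0.4755, H(Y) = 0.2976, H(X,Y) = 0.7476
H(X|Y) = 0.4500, H(Y|X) = 0.2721

Verification:
H(X) - H(X|Y) = 0.4755 - 0.4500 = 0.0255
H(Y) - H(Y|X) = 0.2976 - 0.2721 = 0.0255
H(X) + H(Y) - H(X,Y) = 0.4755 + 0.2976 - 0.7476 = 0.0255

All forms give I(X;Y) = 0.0255 dits. ✓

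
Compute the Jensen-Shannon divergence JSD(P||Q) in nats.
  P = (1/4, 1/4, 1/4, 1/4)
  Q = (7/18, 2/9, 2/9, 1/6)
0.0126 nats

Jensen-Shannon divergence is:
JSD(P||Q) = 0.5 × D_KL(P||M) + 0.5 × D_KL(Q||M)
where M = 0.5 × (P + Q) is the mixture distribution.

M = 0.5 × (1/4, 1/4, 1/4, 1/4) + 0.5 × (7/18, 2/9, 2/9, 1/6) = (0.319444, 0.236111, 0.236111, 5/24)

D_KL(P||M) = 0.0129 nats
D_KL(Q||M) = 0.0124 nats

JSD(P||Q) = 0.5 × 0.0129 + 0.5 × 0.0124 = 0.0126 nats

Unlike KL divergence, JSD is symmetric and bounded: 0 ≤ JSD ≤ log(2).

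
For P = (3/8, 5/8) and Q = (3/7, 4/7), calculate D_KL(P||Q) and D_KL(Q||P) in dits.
D_KL(P||Q) = 0.0026, D_KL(Q||P) = 0.0026

KL divergence is not symmetric: D_KL(P||Q) ≠ D_KL(Q||P) in general.

D_KL(P||Q) = 0.0026 dits
D_KL(Q||P) = 0.0026 dits

In this case they happen to be equal (to 4 decimal places).

This asymmetry is why KL divergence is not a true distance metric.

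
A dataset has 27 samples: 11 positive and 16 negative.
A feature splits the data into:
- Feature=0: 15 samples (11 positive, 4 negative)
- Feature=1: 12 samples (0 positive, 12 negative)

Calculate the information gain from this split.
0.5103 bits

Information Gain = H(Y) - H(Y|Feature)

Before split:
P(positive) = 11/27 = 0.4074
H(Y) = 0.9751 bits

After split:
Feature=0: H = 0.8366 bits (weight = 15/27)
Feature=1: H = 0.0000 bits (weight = 12/27)
H(Y|Feature) = (15/27)×0.8366 + (12/27)×0.0000 = 0.4648 bits

Information Gain = 0.9751 - 0.4648 = 0.5103 bits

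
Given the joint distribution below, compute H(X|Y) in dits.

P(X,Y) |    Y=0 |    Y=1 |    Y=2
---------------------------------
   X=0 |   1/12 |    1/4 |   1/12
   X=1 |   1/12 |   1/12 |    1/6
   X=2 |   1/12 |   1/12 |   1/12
0.4418 dits

Using the chain rule: H(X|Y) = H(X,Y) - H(Y)

First, compute H(X,Y) = 0.9097 dits

Marginal P(Y) = (1/4, 5/12, 1/3)
H(Y) = 0.4680 dits

H(X|Y) = H(X,Y) - H(Y) = 0.9097 - 0.4680 = 0.4418 dits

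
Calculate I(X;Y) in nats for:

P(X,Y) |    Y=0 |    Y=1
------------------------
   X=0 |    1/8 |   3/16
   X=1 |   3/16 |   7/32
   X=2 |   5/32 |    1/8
0.0073 nats

Mutual information: I(X;Y) = H(X) + H(Y) - H(X,Y)

Marginals:
P(X) = (5/16, 13/32, 9/32), H(X) = 1.0862 nats
P(Y) = (15/32, 17/32), H(Y) = 0.6912 nats

Joint entropy: H(X,Y) = 1.7701 nats

I(X;Y) = 1.0862 + 0.6912 - 1.7701 = 0.0073 nats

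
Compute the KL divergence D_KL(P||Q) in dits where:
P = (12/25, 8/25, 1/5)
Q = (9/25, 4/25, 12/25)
0.0803 dits

KL divergence: D_KL(P||Q) = Σ p(x) log(p(x)/q(x))

Computing term by term:
  x=0: 12/25 × log_10[(12/25)/(9/25)] = 12/25 × 0.1249 = 0.0600
  x=1: 8/25 × log_10[(8/25)/(4/25)] = 8/25 × 0.3010 = 0.0963
  x=2: 1/5 × log_10[(1/5)/(12/25)] = 1/5 × -0.3802 = -0.0760

D_KL(P||Q) = 0.0803 dits

Note: KL divergence is always non-negative and equals 0 iff P = Q.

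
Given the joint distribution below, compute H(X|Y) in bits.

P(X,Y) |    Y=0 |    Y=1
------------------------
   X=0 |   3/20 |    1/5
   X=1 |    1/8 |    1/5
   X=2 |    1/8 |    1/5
1.5828 bits

Using the chain rule: H(X|Y) = H(X,Y) - H(Y)

First, compute H(X,Y) = 2.5537 bits

Marginal P(Y) = (2/5, 3/5)
H(Y) = 0.9710 bits

H(X|Y) = H(X,Y) - H(Y) = 2.5537 - 0.9710 = 1.5828 bits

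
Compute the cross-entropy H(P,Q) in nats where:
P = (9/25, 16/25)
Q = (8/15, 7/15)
0.7141 nats

Cross-entropy: H(P,Q) = -Σ p(x) log q(x)

Alternatively: H(P,Q) = H(P) + D_KL(P||Q)
H(P) = 0.6534 nats
D_KL(P||Q) = 0.0607 nats

H(P,Q) = 0.6534 + 0.0607 = 0.7141 nats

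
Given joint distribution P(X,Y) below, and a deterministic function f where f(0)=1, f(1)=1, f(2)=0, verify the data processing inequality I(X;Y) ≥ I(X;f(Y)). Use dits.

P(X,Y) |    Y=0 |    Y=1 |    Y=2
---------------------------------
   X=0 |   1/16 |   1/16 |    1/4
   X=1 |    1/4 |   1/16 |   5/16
I(X;Y) = 0.0140, I(X;f(Y)) = 0.0058, inequality holds: 0.0140 ≥ 0.0058

Data Processing Inequality: For any Markov chain X → Y → Z, we have I(X;Y) ≥ I(X;Z).

Here Z = f(Y) is a deterministic function of Y, forming X → Y → Z.

Original I(X;Y) = 0.0140 dits

After applying f:
P(X,Z) where Z=f(Y):
- P(X,Z=0) = P(X,Y=2)
- P(X,Z=1) = P(X,Y=0) + P(X,Y=1)

I(X;Z) = I(X;f(Y)) = 0.0058 dits

Verification: 0.0140 ≥ 0.0058 ✓

Information cannot be created by processing; the function f can only lose information about X.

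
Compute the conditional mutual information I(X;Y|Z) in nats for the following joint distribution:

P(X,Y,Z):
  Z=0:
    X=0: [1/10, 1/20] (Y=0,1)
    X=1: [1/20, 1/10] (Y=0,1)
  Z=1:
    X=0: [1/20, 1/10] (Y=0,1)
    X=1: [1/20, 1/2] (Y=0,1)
0.0410 nats

Conditional mutual information: I(X;Y|Z) = H(X|Z) + H(Y|Z) - H(X,Y|Z)

H(Z) = 0.6109
H(X,Z) = 1.1825 → H(X|Z) = 0.5717
H(Y,Z) = 1.1059 → H(Y|Z) = 0.4950
H(X,Y,Z) = 1.6365 → H(X,Y|Z) = 1.0256

I(X;Y|Z) = 0.5717 + 0.4950 - 1.0256 = 0.0410 nats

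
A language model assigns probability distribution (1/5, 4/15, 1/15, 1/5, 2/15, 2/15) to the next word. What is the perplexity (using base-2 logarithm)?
5.5516

Perplexity is 2^H (or exp(H) for natural log).

First, H = -Σ p log p = 2.4729 bits
Perplexity = 2^2.4729 = 5.5516

Interpretation: The model's uncertainty is equivalent to choosing uniformly among 5.6 options.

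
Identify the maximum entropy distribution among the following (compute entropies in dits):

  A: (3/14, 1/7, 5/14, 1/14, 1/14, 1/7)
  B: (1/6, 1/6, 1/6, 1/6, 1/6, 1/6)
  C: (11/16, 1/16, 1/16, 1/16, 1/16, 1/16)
B

For a discrete distribution over n outcomes, entropy is maximized by the uniform distribution.

Computing entropies:
H(A) = 0.7082 dits
H(B) = 0.7782 dits
H(C) = 0.4882 dits

The uniform distribution (where all probabilities equal 1/6) achieves the maximum entropy of log_10(6) = 0.7782 dits.

Distribution B has the highest entropy.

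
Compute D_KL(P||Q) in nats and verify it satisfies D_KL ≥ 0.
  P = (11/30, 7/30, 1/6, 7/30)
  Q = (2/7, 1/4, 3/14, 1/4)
0.0174 nats

KL divergence satisfies the Gibbs inequality: D_KL(P||Q) ≥ 0 for all distributions P, Q.

D_KL(P||Q) = Σ p(x) log(p(x)/q(x))
Term by term:
  x=0: 11/30 × log_e[(11/30)/(2/7)] = 0.0915
  x=1: 7/30 × log_e[(7/30)/(1/4)] = -0.0161
  x=2: 1/6 × log_e[(1/6)/(3/14)] = -0.0419
  x=3: 7/30 × log_e[(7/30)/(1/4)] = -0.0161
D_KL(P||Q) = 0.0174 nats

D_KL(P||Q) = 0.0174 ≥ 0 ✓

This non-negativity is a fundamental property: relative entropy cannot be negative because it measures how different Q is from P.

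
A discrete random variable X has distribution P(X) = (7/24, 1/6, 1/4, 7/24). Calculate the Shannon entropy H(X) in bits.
1.9678 bits

Shannon entropy is H(X) = -Σ p(x) log p(x).

For P = (7/24, 1/6, 1/4, 7/24):
H = -7/24 × log_2(7/24) -1/6 × log_2(1/6) -1/4 × log_2(1/4) -7/24 × log_2(7/24)
H = 1.9678 bits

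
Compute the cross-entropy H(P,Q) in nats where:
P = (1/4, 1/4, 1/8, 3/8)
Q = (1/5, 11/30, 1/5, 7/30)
1.4001 nats

Cross-entropy: H(P,Q) = -Σ p(x) log q(x)

Alternatively: H(P,Q) = H(P) + D_KL(P||Q)
H(P) = 1.3209 nats
D_KL(P||Q) = 0.0792 nats

H(P,Q) = 1.3209 + 0.0792 = 1.4001 nats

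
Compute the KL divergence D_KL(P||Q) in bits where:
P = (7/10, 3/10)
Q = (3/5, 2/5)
0.0312 bits

KL divergence: D_KL(P||Q) = Σ p(x) log(p(x)/q(x))

Computing term by term:
  x=0: 7/10 × log_2[(7/10)/(3/5)] = 7/10 × 0.2224 = 0.1557
  x=1: 3/10 × log_2[(3/10)/(2/5)] = 3/10 × -0.4150 = -0.1245

D_KL(P||Q) = 0.0312 bits

Note: KL divergence is always non-negative and equals 0 iff P = Q.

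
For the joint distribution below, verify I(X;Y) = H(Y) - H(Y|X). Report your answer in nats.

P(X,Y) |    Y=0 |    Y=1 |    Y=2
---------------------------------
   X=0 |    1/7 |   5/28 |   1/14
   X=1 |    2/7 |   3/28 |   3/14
I(X;Y) = 0.0475 nats

Mutual information has multiple equivalent forms:
- I(X;Y) = H(X) - H(X|Y)
- I(X;Y) = H(Y) - H(Y|X)
- I(X;Y) = H(X) + H(Y) - H(X,Y)

Computing all quantities:
H(X) = 0.6700, H(Y) = 1.0790, H(X,Y) = 1.7015
H(X|Y) = 0.6225, H(Y|X) = 1.0315

Verification:
H(X) - H(X|Y) = 0.6700 - 0.6225 = 0.0475
H(Y) - H(Y|X) = 1.0790 - 1.0315 = 0.0475
H(X) + H(Y) - H(X,Y) = 0.6700 + 1.0790 - 1.7015 = 0.0475

All forms give I(X;Y) = 0.0475 nats. ✓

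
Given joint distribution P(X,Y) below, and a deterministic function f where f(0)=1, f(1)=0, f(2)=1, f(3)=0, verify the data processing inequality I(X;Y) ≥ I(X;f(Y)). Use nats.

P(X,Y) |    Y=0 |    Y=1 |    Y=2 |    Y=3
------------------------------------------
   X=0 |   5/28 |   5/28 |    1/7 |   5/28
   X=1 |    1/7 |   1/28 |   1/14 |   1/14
I(X;Y) = 0.0246, I(X;f(Y)) = 0.0166, inequality holds: 0.0246 ≥ 0.0166

Data Processing Inequality: For any Markov chain X → Y → Z, we have I(X;Y) ≥ I(X;Z).

Here Z = f(Y) is a deterministic function of Y, forming X → Y → Z.

Original I(X;Y) = 0.0246 nats

After applying f:
P(X,Z) where Z=f(Y):
- P(X,Z=0) = P(X,Y=1) + P(X,Y=3)
- P(X,Z=1) = P(X,Y=0) + P(X,Y=2)

I(X;Z) = I(X;f(Y)) = 0.0166 nats

Verification: 0.0246 ≥ 0.0166 ✓

Information cannot be created by processing; the function f can only lose information about X.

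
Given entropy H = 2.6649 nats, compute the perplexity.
14.3665

Perplexity is e^H (or exp(H) for natural log).

H = 2.6649 nats
Perplexity = e^2.6649 = 14.3665

Interpretation: The model's uncertainty is equivalent to choosing uniformly among 14.4 options.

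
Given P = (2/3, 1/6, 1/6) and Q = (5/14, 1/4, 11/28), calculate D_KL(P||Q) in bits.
0.2966 bits

KL divergence: D_KL(P||Q) = Σ p(x) log(p(x)/q(x))

Computing term by term:
  x=0: 2/3 × log_2[(2/3)/(5/14)] = 2/3 × 0.9005 = 0.6003
  x=1: 1/6 × log_2[(1/6)/(1/4)] = 1/6 × -0.5850 = -0.0975
  x=2: 1/6 × log_2[(1/6)/(11/28)] = 1/6 × -1.2370 = -0.2062

D_KL(P||Q) = 0.2966 bits

Note: KL divergence is always non-negative and equals 0 iff P = Q.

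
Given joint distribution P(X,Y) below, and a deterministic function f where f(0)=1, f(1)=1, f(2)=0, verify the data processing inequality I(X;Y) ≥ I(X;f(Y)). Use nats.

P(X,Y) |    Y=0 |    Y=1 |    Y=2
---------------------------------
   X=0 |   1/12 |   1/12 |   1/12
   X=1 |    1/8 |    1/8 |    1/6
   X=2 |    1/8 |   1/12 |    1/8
I(X;Y) = 0.0043, I(X;f(Y)) = 0.0015, inequality holds: 0.0043 ≥ 0.0015

Data Processing Inequality: For any Markov chain X → Y → Z, we have I(X;Y) ≥ I(X;Z).

Here Z = f(Y) is a deterministic function of Y, forming X → Y → Z.

Original I(X;Y) = 0.0043 nats

After applying f:
P(X,Z) where Z=f(Y):
- P(X,Z=0) = P(X,Y=2)
- P(X,Z=1) = P(X,Y=0) + P(X,Y=1)

I(X;Z) = I(X;f(Y)) = 0.0015 nats

Verification: 0.0043 ≥ 0.0015 ✓

Information cannot be created by processing; the function f can only lose information about X.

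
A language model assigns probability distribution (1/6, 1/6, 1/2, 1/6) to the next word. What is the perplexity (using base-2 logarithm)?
3.4641

Perplexity is 2^H (or exp(H) for natural log).

First, H = -Σ p log p = 1.7925 bits
Perplexity = 2^1.7925 = 3.4641

Interpretation: The model's uncertainty is equivalent to choosing uniformly among 3.5 options.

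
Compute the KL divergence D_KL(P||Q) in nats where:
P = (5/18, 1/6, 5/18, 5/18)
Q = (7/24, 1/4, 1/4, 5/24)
0.0280 nats

KL divergence: D_KL(P||Q) = Σ p(x) log(p(x)/q(x))

Computing term by term:
  x=0: 5/18 × log_e[(5/18)/(7/24)] = 5/18 × -0.0488 = -0.0136
  x=1: 1/6 × log_e[(1/6)/(1/4)] = 1/6 × -0.4055 = -0.0676
  x=2: 5/18 × log_e[(5/18)/(1/4)] = 5/18 × 0.1054 = 0.0293
  x=3: 5/18 × log_e[(5/18)/(5/24)] = 5/18 × 0.2877 = 0.0799

D_KL(P||Q) = 0.0280 nats

Note: KL divergence is always non-negative and equals 0 iff P = Q.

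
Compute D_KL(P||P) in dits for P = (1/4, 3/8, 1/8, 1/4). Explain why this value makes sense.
0.0000 dits

KL divergence satisfies the Gibbs inequality: D_KL(P||Q) ≥ 0 for all distributions P, Q.

D_KL(P||Q) = Σ p(x) log(p(x)/q(x))
Each term is p(x) × log_10(p(x)/p(x)) = p(x) × log_10(1) = 0, so the sum is 0.
D_KL(P||Q) = 0.0000 dits

When P = Q, the KL divergence is exactly 0, as there is no 'divergence' between identical distributions.

This non-negativity is a fundamental property: relative entropy cannot be negative because it measures how different Q is from P.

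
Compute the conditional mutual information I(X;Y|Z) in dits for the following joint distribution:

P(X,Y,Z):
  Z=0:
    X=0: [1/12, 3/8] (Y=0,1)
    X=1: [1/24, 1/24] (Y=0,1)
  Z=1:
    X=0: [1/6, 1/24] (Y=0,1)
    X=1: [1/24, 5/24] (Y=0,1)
0.0506 dits

Conditional mutual information: I(X;Y|Z) = H(X|Z) + H(Y|Z) - H(X,Y|Z)

H(Z) = 0.2995
H(X,Z) = 0.5377 → H(X|Z) = 0.2381
H(Y,Z) = 0.5637 → H(Y|Z) = 0.2642
H(X,Y,Z) = 0.7513 → H(X,Y|Z) = 0.4518

I(X;Y|Z) = 0.2381 + 0.2642 - 0.4518 = 0.0506 dits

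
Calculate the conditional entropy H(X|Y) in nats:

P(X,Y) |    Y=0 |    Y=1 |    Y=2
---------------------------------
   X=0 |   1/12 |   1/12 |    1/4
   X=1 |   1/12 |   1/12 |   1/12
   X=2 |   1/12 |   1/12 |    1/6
1.0550 nats

Using the chain rule: H(X|Y) = H(X,Y) - H(Y)

First, compute H(X,Y) = 2.0947 nats

Marginal P(Y) = (1/4, 1/4, 1/2)
H(Y) = 1.0397 nats

H(X|Y) = H(X,Y) - H(Y) = 2.0947 - 1.0397 = 1.0550 nats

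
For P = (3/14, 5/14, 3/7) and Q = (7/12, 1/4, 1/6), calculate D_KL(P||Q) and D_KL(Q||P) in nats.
D_KL(P||Q) = 0.3176, D_KL(Q||P) = 0.3376

KL divergence is not symmetric: D_KL(P||Q) ≠ D_KL(Q||P) in general.

D_KL(P||Q) = 0.3176 nats
D_KL(Q||P) = 0.3376 nats

No, they are not equal!

This asymmetry is why KL divergence is not a true distance metric.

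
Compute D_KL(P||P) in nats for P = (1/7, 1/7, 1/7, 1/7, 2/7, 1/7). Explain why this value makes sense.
0.0000 nats

KL divergence satisfies the Gibbs inequality: D_KL(P||Q) ≥ 0 for all distributions P, Q.

D_KL(P||Q) = Σ p(x) log(p(x)/q(x))
Each term is p(x) × log_e(p(x)/p(x)) = p(x) × log_e(1) = 0, so the sum is 0.
D_KL(P||Q) = 0.0000 nats

When P = Q, the KL divergence is exactly 0, as there is no 'divergence' between identical distributions.

This non-negativity is a fundamental property: relative entropy cannot be negative because it measures how different Q is from P.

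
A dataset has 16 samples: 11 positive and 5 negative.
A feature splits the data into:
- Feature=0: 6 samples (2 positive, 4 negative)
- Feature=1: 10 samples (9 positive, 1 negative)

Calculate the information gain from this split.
0.2586 bits

Information Gain = H(Y) - H(Y|Feature)

Before split:
P(positive) = 11/16 = 0.6875
H(Y) = 0.8960 bits

After split:
Feature=0: H = 0.9183 bits (weight = 6/16)
Feature=1: H = 0.4690 bits (weight = 10/16)
H(Y|Feature) = (6/16)×0.9183 + (10/16)×0.4690 = 0.6375 bits

Information Gain = 0.8960 - 0.6375 = 0.2586 bits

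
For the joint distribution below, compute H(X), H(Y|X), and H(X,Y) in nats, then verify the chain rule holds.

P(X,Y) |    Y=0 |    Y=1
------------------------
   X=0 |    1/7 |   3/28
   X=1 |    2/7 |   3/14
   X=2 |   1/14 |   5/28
H(X,Y) = 1.7015, H(X) = 1.0397, H(Y|X) = 0.6617 (all in nats)

Chain rule: H(X,Y) = H(X) + H(Y|X)

Left side — joint entropy directly:
H(X,Y) = -Σ p(x,y) log p(x,y) = 1.7015 nats

Right side — compute H(Y|X) from the conditional distributions:
P(X) = (1/4, 1/2, 1/4), so H(X) = 1.0397 nats
H(Y|X) = Σ_x P(X=x) · H(Y|X=x):
  P(Y|X=0) = (4/7, 3/7), H(Y|X=0) = 0.6829, weight P(X=0) = 1/4
  P(Y|X=1) = (4/7, 3/7), H(Y|X=1) = 0.6829, weight P(X=1) = 1/2
  P(Y|X=2) = (2/7, 5/7), H(Y|X=2) = 0.5983, weight P(X=2) = 1/4
H(Y|X) = 0.6617 nats

H(X) + H(Y|X) = 1.0397 + 0.6617 = 1.7015 nats

Both sides equal 1.7015 nats. ✓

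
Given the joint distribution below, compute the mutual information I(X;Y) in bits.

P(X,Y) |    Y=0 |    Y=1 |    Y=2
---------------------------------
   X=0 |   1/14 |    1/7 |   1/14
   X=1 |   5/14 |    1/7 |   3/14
0.0670 bits

Mutual information: I(X;Y) = H(X) + H(Y) - H(X,Y)

Marginals:
P(X) = (2/7, 5/7), H(X) = 0.8631 bits
P(Y) = (3/7, 2/7, 2/7), H(Y) = 1.5567 bits

Joint entropy: H(X,Y) = 2.3527 bits

I(X;Y) = 0.8631 + 1.5567 - 2.3527 = 0.0670 bits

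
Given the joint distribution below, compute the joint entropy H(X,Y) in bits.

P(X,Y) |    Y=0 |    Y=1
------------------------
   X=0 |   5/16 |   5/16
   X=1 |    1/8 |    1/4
1.9238 bits

Joint entropy is H(X,Y) = -Σ_{x,y} p(x,y) log p(x,y).

Summing over all non-zero entries:
H(X,Y) = -[5/16·log_2(5/16) + 5/16·log_2(5/16) + 1/8·log_2(1/8) + 1/4·log_2(1/4)]
H(X,Y) = 1.9238 bits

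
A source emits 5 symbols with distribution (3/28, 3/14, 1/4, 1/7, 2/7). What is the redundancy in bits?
0.0830 bits

Redundancy measures how far a source is from maximum entropy:
R = H_max - H(X)

Maximum entropy for 5 symbols: H_max = log_2(5) = 2.3219 bits
Actual entropy: H(X) = 2.2389 bits
Redundancy: R = 2.3219 - 2.2389 = 0.0830 bits

This redundancy represents potential for compression: the source could be compressed by 0.0830 bits per symbol.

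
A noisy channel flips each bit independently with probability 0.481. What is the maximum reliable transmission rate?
0.0010 bits

For a binary symmetric channel (BSC) with error probability p:
Capacity C = 1 - H(p) bits per symbol

where H(p) = -p log₂(p) - (1-p) log₂(1-p) is the binary entropy function.

H(0.481) = 0.9990 bits
C = 1 - 0.9990 = 0.0010 bits per symbol

This means we can reliably transmit up to 0.0010 bits of information per channel use.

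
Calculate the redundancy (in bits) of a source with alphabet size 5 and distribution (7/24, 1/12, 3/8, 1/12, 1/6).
0.2445 bits

Redundancy measures how far a source is from maximum entropy:
R = H_max - H(X)

Maximum entropy for 5 symbols: H_max = log_2(5) = 2.3219 bits
Actual entropy: H(X) = 2.0774 bits
Redundancy: R = 2.3219 - 2.0774 = 0.2445 bits

This redundancy represents potential for compression: the source could be compressed by 0.2445 bits per symbol.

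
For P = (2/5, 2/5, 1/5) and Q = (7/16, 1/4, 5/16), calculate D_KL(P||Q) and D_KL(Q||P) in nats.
D_KL(P||Q) = 0.0629, D_KL(Q||P) = 0.0612

KL divergence is not symmetric: D_KL(P||Q) ≠ D_KL(Q||P) in general.

D_KL(P||Q) = 0.0629 nats
D_KL(Q||P) = 0.0612 nats

No, they are not equal!

This asymmetry is why KL divergence is not a true distance metric.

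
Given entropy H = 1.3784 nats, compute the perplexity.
3.9685

Perplexity is e^H (or exp(H) for natural log).

H = 1.3784 nats
Perplexity = e^1.3784 = 3.9685

Interpretation: The model's uncertainty is equivalent to choosing uniformly among 4.0 options.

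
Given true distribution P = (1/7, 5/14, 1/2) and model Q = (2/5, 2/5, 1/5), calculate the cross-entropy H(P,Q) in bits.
1.8219 bits

Cross-entropy: H(P,Q) = -Σ p(x) log q(x)

Alternatively: H(P,Q) = H(P) + D_KL(P||Q)
H(P) = 1.4316 bits
D_KL(P||Q) = 0.3904 bits

H(P,Q) = 1.4316 + 0.3904 = 1.8219 bits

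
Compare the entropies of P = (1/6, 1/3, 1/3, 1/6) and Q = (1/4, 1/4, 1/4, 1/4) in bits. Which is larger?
Q

Computing entropies in bits:
H(P) = 1.9183
H(Q) = 2.0000

Distribution Q has higher entropy.

Intuition: The distribution closer to uniform (more spread out) has higher entropy.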